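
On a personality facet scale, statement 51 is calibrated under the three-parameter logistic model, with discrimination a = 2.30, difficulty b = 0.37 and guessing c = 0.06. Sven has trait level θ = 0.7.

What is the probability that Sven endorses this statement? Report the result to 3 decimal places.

0.700

P(θ) = c + (1 − c) · 1 / (1 + exp(−a(θ − b)))
Exponent: 2.30 × (0.7 − 0.37) = 0.7590
1/(1 + e^{-0.7590}) = 0.6811
P = 0.06 + 0.94 × 0.6811 = 0.7003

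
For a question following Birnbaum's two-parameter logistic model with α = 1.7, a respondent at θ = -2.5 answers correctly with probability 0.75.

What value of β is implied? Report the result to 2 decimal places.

-3.15

P(θ) = 1 / (1 + exp(−α(θ − β)))
logit(0.75) = ln(0.75/0.25) = 1.0986
β = θ − logit/(α) = -2.5 − 1.0986/1.7000 = -3.1462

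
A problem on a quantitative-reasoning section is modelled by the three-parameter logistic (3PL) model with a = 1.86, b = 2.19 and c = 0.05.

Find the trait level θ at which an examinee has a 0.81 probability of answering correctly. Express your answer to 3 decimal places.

2.935

P(θ) = c + (1 − c) · 1 / (1 + exp(−a(θ − b)))
Remove guessing floor: (0.81 − 0.05)/(1 − 0.05) = 0.8000
logit = ln(0.8000/0.2000) = 1.3863
θ = b + logit/(a) = 2.19 + 1.3863/1.8600 = 2.9353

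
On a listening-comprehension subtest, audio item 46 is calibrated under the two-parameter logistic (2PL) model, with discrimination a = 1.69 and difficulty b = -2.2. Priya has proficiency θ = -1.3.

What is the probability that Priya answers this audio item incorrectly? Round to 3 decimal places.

P(θ) = 1 / (1 + exp(−a(θ − b)))
Exponent: 1.69 × (-1.3 − (-2.2)) = 1.5210
1/(1 + e^{-1.5210}) = 0.8207
P(incorrect) = 1 − 0.8207 = 0.1793

0.179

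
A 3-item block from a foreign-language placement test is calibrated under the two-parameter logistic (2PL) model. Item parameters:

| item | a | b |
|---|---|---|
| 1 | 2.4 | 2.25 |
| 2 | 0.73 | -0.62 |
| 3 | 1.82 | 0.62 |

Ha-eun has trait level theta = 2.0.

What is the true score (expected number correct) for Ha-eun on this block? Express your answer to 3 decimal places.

2.151

P(theta) = 1 / (1 + exp(−a(theta − b)))
P_1 = 1/(1+e^{0.6000}) = 0.3543
P_2 = 1/(1+e^{-1.9126}) = 0.8713
P_3 = 1/(1+e^{-2.5116}) = 0.9250
E[score] = 0.3543 + 0.8713 + 0.9250 = 2.1506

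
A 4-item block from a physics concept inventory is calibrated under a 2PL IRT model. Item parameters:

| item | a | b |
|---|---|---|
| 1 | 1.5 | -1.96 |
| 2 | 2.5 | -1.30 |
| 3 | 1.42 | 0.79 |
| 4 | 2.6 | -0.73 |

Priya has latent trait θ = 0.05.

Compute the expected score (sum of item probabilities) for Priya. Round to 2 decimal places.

P(θ) = 1 / (1 + exp(−a(θ − b)))
P_1 = 1/(1+e^{-3.0150}) = 0.9532
P_2 = 1/(1+e^{-3.3750}) = 0.9669
P_3 = 1/(1+e^{1.0508}) = 0.2591
P_4 = 1/(1+e^{-2.0280}) = 0.8837
E[score] = 0.9532 + 0.9669 + 0.2591 + 0.8837 = 3.0629

3.06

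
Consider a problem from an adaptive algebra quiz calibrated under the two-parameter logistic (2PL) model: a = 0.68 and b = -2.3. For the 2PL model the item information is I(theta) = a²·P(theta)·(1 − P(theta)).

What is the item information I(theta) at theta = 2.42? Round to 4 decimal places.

P = 1/(1+e^{-3.2096}) = 0.9612
P(1−P) = 0.9612 × 0.0388 = 0.0373
I = a² × P(1−P) = 0.68² × 0.0373 = 0.01725

0.0172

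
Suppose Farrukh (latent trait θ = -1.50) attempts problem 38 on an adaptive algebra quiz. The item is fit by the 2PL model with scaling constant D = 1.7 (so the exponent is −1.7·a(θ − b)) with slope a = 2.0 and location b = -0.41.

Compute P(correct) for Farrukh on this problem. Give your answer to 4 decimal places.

0.0240

P(θ) = 1 / (1 + exp(−D·a(θ − b)))
Exponent: 1.7 × 2.0 × (-1.50 − (-0.41)) = -3.7060
1/(1 + e^{3.7060}) = 0.0240
P = 0.0240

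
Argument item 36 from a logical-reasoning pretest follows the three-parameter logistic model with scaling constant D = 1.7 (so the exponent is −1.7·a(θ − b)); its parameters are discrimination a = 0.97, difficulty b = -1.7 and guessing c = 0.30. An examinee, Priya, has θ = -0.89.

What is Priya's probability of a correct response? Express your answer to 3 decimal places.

P(θ) = c + (1 − c) · 1 / (1 + exp(−D·a(θ − b)))
Exponent: 1.7 × 0.97 × (-0.89 − (-1.7)) = 1.3357
1/(1 + e^{-1.3357}) = 0.7918
P = 0.30 + 0.70 × 0.7918 = 0.8542

0.854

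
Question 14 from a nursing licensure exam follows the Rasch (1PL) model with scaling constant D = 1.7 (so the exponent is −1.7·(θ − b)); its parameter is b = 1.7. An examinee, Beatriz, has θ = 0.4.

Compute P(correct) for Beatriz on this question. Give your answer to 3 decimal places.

P(θ) = 1 / (1 + exp(−D·(θ − b)))
Exponent: 1.7 × (0.4 − 1.7) = -2.2100
1/(1 + e^{2.2100}) = 0.0989
P = 0.0989

0.099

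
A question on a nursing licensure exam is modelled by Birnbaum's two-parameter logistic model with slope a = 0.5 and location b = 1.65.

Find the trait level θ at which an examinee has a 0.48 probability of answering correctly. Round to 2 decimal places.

P(θ) = 1 / (1 + exp(−a(θ − b)))
logit = ln(0.4800/0.5200) = -0.0800
θ = b + logit/(a) = 1.65 + (-0.0800)/0.5000 = 1.4899

1.49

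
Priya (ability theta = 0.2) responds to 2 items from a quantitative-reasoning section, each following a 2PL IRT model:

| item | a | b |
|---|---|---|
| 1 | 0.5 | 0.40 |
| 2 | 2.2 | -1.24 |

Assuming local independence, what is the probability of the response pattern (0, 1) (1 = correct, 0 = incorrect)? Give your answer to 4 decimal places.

P(theta) = 1 / (1 + exp(−a(theta − b)))
P_1 = 1/(1+e^{0.1000}) = 0.4750
P_2 = 1/(1+e^{-3.1680}) = 0.9596
L = (1−P_1) × P_2 = 0.5250 × 0.9596 = 0.50378

0.5038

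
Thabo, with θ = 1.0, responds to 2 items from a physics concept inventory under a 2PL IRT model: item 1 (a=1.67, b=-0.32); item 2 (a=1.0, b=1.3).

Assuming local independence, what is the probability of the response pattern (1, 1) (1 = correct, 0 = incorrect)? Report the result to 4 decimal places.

0.3833

P(θ) = 1 / (1 + exp(−a(θ − b)))
P_1 = 1/(1+e^{-2.2044}) = 0.9006
P_2 = 1/(1+e^{0.3000}) = 0.4256
L = P_1 × P_2 = 0.9006 × 0.4256 = 0.38328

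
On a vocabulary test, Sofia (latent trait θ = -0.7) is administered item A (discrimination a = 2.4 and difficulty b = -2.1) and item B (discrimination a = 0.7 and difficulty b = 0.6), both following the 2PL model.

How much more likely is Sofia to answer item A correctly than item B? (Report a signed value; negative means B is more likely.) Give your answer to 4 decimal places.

0.6794

P(θ) = 1 / (1 + exp(−a(θ − b)))
P_A = 0.9664
P_B = 0.2870
P_A − P_B = 0.6794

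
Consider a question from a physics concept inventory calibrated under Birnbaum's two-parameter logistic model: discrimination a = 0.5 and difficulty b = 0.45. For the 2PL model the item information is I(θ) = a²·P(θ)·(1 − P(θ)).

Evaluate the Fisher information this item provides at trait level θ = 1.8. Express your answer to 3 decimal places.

0.056

P = 1/(1+e^{-0.6750}) = 0.6626
P(1−P) = 0.6626 × 0.3374 = 0.2236
I = a² × P(1−P) = 0.5² × 0.2236 = 0.05589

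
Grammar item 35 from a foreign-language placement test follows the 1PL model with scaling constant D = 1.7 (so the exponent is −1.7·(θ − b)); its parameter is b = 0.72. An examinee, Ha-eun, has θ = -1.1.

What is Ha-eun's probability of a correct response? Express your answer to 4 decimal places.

0.0434

P(θ) = 1 / (1 + exp(−D·(θ − b)))
Exponent: 1.7 × (-1.1 − 0.72) = -3.0940
1/(1 + e^{3.0940}) = 0.0434
P = 0.0434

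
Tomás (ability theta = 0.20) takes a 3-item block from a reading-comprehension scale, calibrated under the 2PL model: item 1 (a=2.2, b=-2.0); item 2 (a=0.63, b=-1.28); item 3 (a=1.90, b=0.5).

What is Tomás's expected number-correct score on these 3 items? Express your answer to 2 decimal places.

P(theta) = 1 / (1 + exp(−a(theta − b)))
P_1 = 1/(1+e^{-4.8400}) = 0.9922
P_2 = 1/(1+e^{-0.9324}) = 0.7176
P_3 = 1/(1+e^{0.5700}) = 0.3612
E[score] = 0.9922 + 0.7176 + 0.3612 = 2.0710

2.07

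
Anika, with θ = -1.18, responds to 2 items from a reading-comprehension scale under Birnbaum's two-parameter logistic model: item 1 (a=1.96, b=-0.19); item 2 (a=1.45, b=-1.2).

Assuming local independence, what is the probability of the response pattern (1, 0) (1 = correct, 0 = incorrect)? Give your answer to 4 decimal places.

P(θ) = 1 / (1 + exp(−a(θ − b)))
P_1 = 1/(1+e^{1.9404}) = 0.1256
P_2 = 1/(1+e^{-0.0290}) = 0.5072
L = P_1 × (1−P_2) = 0.1256 × 0.4928 = 0.06189

0.0619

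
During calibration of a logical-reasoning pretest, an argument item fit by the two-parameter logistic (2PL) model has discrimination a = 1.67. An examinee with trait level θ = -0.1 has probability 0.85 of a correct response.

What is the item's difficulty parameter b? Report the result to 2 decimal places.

-1.14

P(θ) = 1 / (1 + exp(−a(θ − b)))
logit(0.85) = ln(0.85/0.15) = 1.7346
b = θ − logit/(a) = -0.1 − 1.7346/1.6700 = -1.1387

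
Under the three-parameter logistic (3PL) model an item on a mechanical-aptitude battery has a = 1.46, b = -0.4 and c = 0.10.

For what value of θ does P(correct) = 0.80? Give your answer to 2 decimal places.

P(θ) = c + (1 − c) · 1 / (1 + exp(−a(θ − b)))
Remove guessing floor: (0.80 − 0.10)/(1 − 0.10) = 0.7778
logit = ln(0.7778/0.2222) = 1.2528
θ = b + logit/(a) = -0.4 + 1.2528/1.4600 = 0.4581

0.46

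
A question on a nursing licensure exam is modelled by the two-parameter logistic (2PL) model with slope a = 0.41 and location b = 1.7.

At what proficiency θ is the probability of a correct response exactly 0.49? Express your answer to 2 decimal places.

1.60

P(θ) = 1 / (1 + exp(−a(θ − b)))
logit = ln(0.4900/0.5100) = -0.0400
θ = b + logit/(a) = 1.7 + (-0.0400)/0.4100 = 1.6024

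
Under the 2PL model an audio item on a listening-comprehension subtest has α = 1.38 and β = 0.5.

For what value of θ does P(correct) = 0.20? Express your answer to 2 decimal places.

-0.50

P(θ) = 1 / (1 + exp(−α(θ − β)))
logit = ln(0.2000/0.8000) = -1.3863
θ = β + logit/(α) = 0.5 + (-1.3863)/1.3800 = -0.5046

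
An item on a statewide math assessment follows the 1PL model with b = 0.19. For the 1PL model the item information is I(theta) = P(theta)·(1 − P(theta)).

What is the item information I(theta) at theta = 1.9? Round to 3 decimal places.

P = 1/(1+e^{-1.7100}) = 0.8468
P(1−P) = 0.8468 × 0.1532 = 0.1297
I = P(1−P) = 0.12970

0.130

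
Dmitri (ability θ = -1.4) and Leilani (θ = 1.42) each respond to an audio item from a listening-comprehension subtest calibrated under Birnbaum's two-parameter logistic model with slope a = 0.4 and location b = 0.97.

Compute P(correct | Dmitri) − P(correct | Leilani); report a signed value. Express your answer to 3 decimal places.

-0.266

P(θ) = 1 / (1 + exp(−a(θ − b)))
P(Dmitri) = 0.2793  [exponent -0.9480]
P(Leilani) = 0.5449  [exponent 0.1800]
Difference = 0.2793 − 0.5449 = -0.2656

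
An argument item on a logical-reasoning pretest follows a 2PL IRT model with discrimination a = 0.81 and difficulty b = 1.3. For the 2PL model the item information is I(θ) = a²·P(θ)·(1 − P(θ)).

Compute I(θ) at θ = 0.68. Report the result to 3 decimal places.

P = 1/(1+e^{0.5022}) = 0.3770
P(1−P) = 0.3770 × 0.6230 = 0.2349
I = a² × P(1−P) = 0.81² × 0.2349 = 0.15410

0.154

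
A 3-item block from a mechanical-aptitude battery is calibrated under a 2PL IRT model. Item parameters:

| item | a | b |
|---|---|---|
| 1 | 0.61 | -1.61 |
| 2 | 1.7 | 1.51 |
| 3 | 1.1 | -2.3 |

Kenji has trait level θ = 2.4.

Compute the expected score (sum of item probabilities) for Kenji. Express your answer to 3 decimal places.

P(θ) = 1 / (1 + exp(−a(θ − b)))
P_1 = 1/(1+e^{-2.4461}) = 0.9203
P_2 = 1/(1+e^{-1.5130}) = 0.8195
P_3 = 1/(1+e^{-5.1700}) = 0.9943
E[score] = 0.9203 + 0.8195 + 0.9943 = 2.7341

2.734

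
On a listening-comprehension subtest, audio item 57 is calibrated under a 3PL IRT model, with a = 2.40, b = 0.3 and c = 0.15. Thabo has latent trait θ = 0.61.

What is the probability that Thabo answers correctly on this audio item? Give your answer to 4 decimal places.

P(θ) = c + (1 − c) · 1 / (1 + exp(−a(θ − b)))
Exponent: 2.40 × (0.61 − 0.3) = 0.7440
1/(1 + e^{-0.7440}) = 0.6779
P = 0.15 + 0.85 × 0.6779 = 0.7262

0.7262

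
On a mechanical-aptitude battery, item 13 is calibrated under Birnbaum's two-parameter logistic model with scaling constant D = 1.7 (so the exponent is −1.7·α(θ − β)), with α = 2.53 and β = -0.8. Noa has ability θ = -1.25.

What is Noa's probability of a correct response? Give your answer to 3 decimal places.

P(θ) = 1 / (1 + exp(−D·α(θ − β)))
Exponent: 1.7 × 2.53 × (-1.25 − (-0.8)) = -1.9354
1/(1 + e^{1.9354}) = 0.1261
P = 0.1261

0.126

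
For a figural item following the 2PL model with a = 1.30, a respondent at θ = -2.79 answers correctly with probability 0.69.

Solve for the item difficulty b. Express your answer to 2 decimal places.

-3.41

P(θ) = 1 / (1 + exp(−a(θ − b)))
logit(0.69) = ln(0.69/0.31) = 0.8001
b = θ − logit/(a) = -2.79 − 0.8001/1.3000 = -3.4055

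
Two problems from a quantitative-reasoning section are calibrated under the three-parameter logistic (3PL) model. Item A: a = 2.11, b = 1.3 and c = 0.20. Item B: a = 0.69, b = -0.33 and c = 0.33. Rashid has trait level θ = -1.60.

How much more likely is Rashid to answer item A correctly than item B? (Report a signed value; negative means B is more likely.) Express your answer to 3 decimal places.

-0.325

P(θ) = c + (1 − c) · 1 / (1 + exp(−a(θ − b)))
P_A = 0.2018
P_B = 0.5269
P_A − P_B = -0.3252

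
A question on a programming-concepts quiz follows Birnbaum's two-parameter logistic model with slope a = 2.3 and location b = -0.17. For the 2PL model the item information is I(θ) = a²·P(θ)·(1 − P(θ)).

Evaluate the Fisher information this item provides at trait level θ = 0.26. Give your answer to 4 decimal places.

1.0454

P = 1/(1+e^{-0.9890}) = 0.7289
P(1−P) = 0.7289 × 0.2711 = 0.1976
I = a² × P(1−P) = 2.3² × 0.1976 = 1.04535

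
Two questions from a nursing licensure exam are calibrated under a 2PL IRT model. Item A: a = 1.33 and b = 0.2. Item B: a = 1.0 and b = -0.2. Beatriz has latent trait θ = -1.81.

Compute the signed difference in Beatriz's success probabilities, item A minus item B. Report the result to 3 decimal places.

-0.102

P(θ) = 1 / (1 + exp(−a(θ − b)))
P_A = 0.0646
P_B = 0.1666
P_A − P_B = -0.1020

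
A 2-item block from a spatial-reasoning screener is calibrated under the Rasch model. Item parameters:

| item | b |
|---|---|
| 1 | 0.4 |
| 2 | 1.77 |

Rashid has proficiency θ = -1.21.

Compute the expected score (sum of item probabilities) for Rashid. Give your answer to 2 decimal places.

0.21

P(θ) = 1 / (1 + exp(−(θ − b)))
P_1 = 1/(1+e^{1.6100}) = 0.1666
P_2 = 1/(1+e^{2.9800}) = 0.0483
E[score] = 0.1666 + 0.0483 = 0.2149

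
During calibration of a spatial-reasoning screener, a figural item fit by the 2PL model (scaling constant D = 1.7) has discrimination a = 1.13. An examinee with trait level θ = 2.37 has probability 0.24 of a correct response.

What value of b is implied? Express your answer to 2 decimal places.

P(θ) = 1 / (1 + exp(−D·a(θ − b)))
logit(0.24) = ln(0.24/0.76) = -1.1527
b = θ − logit/(1.7·a) = 2.37 − (-1.1527)/1.9210 = 2.9700

2.97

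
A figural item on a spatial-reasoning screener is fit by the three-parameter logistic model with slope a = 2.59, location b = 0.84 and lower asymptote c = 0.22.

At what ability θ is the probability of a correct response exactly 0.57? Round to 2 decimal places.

P(θ) = c + (1 − c) · 1 / (1 + exp(−a(θ − b)))
Remove guessing floor: (0.57 − 0.22)/(1 − 0.22) = 0.4487
logit = ln(0.4487/0.5513) = -0.2059
θ = b + logit/(a) = 0.84 + (-0.2059)/2.5900 = 0.7605

0.76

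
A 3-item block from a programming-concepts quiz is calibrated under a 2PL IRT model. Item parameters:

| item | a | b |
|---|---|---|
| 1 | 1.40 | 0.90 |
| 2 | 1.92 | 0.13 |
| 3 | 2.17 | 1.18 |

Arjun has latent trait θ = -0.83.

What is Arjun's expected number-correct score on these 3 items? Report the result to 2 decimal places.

P(θ) = 1 / (1 + exp(−a(θ − b)))
P_1 = 1/(1+e^{2.4220}) = 0.0815
P_2 = 1/(1+e^{1.8432}) = 0.1367
P_3 = 1/(1+e^{4.3617}) = 0.0126
E[score] = 0.0815 + 0.1367 + 0.0126 = 0.2308

0.23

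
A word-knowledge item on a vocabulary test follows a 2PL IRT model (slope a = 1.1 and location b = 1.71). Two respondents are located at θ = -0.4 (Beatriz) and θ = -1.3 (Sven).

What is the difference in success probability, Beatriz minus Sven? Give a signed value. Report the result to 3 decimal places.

0.054

P(θ) = 1 / (1 + exp(−a(θ − b)))
P(Beatriz) = 0.0894  [exponent -2.3210]
P(Sven) = 0.0352  [exponent -3.3110]
Difference = 0.0894 − 0.0352 = 0.0542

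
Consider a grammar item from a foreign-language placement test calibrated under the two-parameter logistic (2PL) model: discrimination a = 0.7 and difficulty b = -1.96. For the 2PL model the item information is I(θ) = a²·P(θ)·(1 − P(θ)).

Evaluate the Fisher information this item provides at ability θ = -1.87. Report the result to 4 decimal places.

0.1224

P = 1/(1+e^{-0.0630}) = 0.5157
P(1−P) = 0.5157 × 0.4843 = 0.2498
I = a² × P(1−P) = 0.7² × 0.2498 = 0.12238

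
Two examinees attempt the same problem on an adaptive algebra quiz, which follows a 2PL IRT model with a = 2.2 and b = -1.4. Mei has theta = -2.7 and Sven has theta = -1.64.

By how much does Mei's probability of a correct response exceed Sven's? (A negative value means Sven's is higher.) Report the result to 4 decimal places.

-0.3168

P(theta) = 1 / (1 + exp(−a(theta − b)))
P(Mei) = 0.0542  [exponent -2.8600]
P(Sven) = 0.3710  [exponent -0.5280]
Difference = 0.0542 − 0.3710 = -0.3168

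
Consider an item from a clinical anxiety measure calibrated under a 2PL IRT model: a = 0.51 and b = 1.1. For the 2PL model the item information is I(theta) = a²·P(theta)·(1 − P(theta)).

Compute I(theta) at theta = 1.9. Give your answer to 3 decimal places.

0.062

P = 1/(1+e^{-0.4080}) = 0.6006
P(1−P) = 0.6006 × 0.3994 = 0.2399
I = a² × P(1−P) = 0.51² × 0.2399 = 0.06239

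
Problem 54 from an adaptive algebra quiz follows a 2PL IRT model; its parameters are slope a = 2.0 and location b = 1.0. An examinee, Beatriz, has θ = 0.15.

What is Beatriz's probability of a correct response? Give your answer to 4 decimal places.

P(θ) = 1 / (1 + exp(−a(θ − b)))
Exponent: 2.0 × (0.15 − 1.0) = -1.7000
1/(1 + e^{1.7000}) = 0.1545

0.1545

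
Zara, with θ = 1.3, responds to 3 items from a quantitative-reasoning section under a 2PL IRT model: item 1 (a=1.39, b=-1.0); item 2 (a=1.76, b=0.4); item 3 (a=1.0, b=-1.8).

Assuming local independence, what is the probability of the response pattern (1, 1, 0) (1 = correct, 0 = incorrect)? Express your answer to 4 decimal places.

P(θ) = 1 / (1 + exp(−a(θ − b)))
P_1 = 1/(1+e^{-3.1970}) = 0.9607
P_2 = 1/(1+e^{-1.5840}) = 0.8298
P_3 = 1/(1+e^{-3.1000}) = 0.9569
L = P_1 × P_2 × (1−P_3) = 0.9607 × 0.8298 × 0.0431 = 0.03436

0.0344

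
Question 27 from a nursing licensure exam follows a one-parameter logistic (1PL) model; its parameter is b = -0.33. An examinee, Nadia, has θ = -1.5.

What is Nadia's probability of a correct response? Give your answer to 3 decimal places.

P(θ) = 1 / (1 + exp(−(θ − b)))
Exponent: (-1.5 − (-0.33)) = -1.1700
1/(1 + e^{1.1700}) = 0.2369
P = 0.2369

0.237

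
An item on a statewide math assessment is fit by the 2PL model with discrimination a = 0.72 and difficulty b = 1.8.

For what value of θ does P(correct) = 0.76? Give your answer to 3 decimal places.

P(θ) = 1 / (1 + exp(−a(θ − b)))
logit = ln(0.7600/0.2400) = 1.1527
θ = b + logit/(a) = 1.8 + 1.1527/0.7200 = 3.4009

3.401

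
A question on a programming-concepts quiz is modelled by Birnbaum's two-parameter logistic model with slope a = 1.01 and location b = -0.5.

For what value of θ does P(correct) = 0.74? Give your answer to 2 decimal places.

P(θ) = 1 / (1 + exp(−a(θ − b)))
logit = ln(0.7400/0.2600) = 1.0460
θ = b + logit/(a) = -0.5 + 1.0460/1.0100 = 0.5356

0.54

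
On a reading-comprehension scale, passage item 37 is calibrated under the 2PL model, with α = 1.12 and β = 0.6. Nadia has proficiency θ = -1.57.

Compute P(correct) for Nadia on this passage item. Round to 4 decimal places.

P(θ) = 1 / (1 + exp(−α(θ − β)))
Exponent: 1.12 × (-1.57 − 0.6) = -2.4304
1/(1 + e^{2.4304}) = 0.0809

0.0809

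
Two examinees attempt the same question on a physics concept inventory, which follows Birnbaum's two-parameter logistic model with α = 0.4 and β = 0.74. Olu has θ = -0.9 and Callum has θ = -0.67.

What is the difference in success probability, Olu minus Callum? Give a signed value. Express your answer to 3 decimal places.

-0.021

P(θ) = 1 / (1 + exp(−α(θ − β)))
P(Olu) = 0.3416  [exponent -0.6560]
P(Callum) = 0.3626  [exponent -0.5640]
Difference = 0.3416 − 0.3626 = -0.0210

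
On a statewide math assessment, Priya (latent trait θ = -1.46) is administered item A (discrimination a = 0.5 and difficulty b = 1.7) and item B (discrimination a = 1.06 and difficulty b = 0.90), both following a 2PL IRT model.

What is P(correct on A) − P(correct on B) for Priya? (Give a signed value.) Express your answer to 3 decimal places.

P(θ) = 1 / (1 + exp(−a(θ − b)))
P_A = 0.1708
P_B = 0.0757
P_A − P_B = 0.0950

0.095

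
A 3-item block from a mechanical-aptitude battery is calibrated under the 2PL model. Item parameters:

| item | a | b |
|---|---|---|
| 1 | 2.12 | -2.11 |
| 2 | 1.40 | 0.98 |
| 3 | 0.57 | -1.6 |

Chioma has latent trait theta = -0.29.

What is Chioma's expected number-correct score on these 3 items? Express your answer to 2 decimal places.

P(theta) = 1 / (1 + exp(−a(theta − b)))
P_1 = 1/(1+e^{-3.8584}) = 0.9793
P_2 = 1/(1+e^{1.7780}) = 0.1446
P_3 = 1/(1+e^{-0.7467}) = 0.6785
E[score] = 0.9793 + 0.1446 + 0.6785 = 1.8023

1.80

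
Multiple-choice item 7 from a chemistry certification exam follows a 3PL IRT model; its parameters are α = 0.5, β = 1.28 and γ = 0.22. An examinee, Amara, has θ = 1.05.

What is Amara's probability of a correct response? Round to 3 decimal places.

P(θ) = γ + (1 − γ) · 1 / (1 + exp(−α(θ − β)))
Exponent: 0.5 × (1.05 − 1.28) = -0.1150
1/(1 + e^{0.1150}) = 0.4713
P = 0.22 + 0.78 × 0.4713 = 0.5876

0.588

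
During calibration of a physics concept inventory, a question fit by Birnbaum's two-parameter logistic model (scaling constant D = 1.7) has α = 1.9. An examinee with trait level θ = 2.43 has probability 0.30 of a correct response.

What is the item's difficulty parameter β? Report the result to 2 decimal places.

P(θ) = 1 / (1 + exp(−D·α(θ − β)))
logit(0.30) = ln(0.30/0.70) = -0.8473
β = θ − logit/(1.7·α) = 2.43 − (-0.8473)/3.2300 = 2.6923

2.69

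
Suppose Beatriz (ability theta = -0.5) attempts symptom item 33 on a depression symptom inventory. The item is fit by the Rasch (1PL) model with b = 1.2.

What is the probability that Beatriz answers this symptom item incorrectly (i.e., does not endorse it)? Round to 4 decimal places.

0.8455

P(theta) = 1 / (1 + exp(−(theta − b)))
Exponent: (-0.5 − 1.2) = -1.7000
1/(1 + e^{1.7000}) = 0.1545
P = 0.1545
P(incorrect) = 1 − 0.1545 = 0.8455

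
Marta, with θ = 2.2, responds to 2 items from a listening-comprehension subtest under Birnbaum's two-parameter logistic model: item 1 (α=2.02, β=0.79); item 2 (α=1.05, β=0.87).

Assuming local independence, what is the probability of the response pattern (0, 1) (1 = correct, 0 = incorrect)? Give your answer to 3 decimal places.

P(θ) = 1 / (1 + exp(−α(θ − β)))
P_1 = 1/(1+e^{-2.8482}) = 0.9452
P_2 = 1/(1+e^{-1.3965}) = 0.8016
L = (1−P_1) × P_2 = 0.0548 × 0.8016 = 0.04391

0.044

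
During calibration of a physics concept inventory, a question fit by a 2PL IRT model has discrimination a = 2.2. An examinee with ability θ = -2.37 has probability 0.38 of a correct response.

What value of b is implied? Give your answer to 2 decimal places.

-2.15

P(θ) = 1 / (1 + exp(−a(θ − b)))
logit(0.38) = ln(0.38/0.62) = -0.4895
b = θ − logit/(a) = -2.37 − (-0.4895)/2.2000 = -2.1475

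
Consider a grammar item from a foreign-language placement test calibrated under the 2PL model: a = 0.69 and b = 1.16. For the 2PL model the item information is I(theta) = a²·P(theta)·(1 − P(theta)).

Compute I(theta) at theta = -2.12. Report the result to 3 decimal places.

0.041

P = 1/(1+e^{2.2632}) = 0.0942
P(1−P) = 0.0942 × 0.9058 = 0.0853
I = a² × P(1−P) = 0.69² × 0.0853 = 0.04063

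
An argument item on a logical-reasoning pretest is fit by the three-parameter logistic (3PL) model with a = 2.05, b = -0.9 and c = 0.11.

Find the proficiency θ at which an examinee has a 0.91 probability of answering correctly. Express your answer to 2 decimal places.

0.17

P(θ) = c + (1 − c) · 1 / (1 + exp(−a(θ − b)))
Remove guessing floor: (0.91 − 0.11)/(1 − 0.11) = 0.8989
logit = ln(0.8989/0.1011) = 2.1848
θ = b + logit/(a) = -0.9 + 2.1848/2.0500 = 0.1658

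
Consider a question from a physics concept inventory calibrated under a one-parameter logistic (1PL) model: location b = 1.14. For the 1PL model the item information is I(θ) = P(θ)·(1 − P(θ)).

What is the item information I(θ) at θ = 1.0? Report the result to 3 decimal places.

0.249

P = 1/(1+e^{0.1400}) = 0.4651
P(1−P) = 0.4651 × 0.5349 = 0.2488
I = P(1−P) = 0.24878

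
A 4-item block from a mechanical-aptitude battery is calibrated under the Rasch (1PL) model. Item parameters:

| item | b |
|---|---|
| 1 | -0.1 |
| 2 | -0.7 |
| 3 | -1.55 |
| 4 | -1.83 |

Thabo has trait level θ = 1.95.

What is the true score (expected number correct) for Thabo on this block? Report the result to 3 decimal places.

P(θ) = 1 / (1 + exp(−(θ − b)))
P_1 = 1/(1+e^{-2.0500}) = 0.8859
P_2 = 1/(1+e^{-2.6500}) = 0.9340
P_3 = 1/(1+e^{-3.5000}) = 0.9707
P_4 = 1/(1+e^{-3.7800}) = 0.9777
E[score] = 0.8859 + 0.9340 + 0.9707 + 0.9777 = 3.7683

3.768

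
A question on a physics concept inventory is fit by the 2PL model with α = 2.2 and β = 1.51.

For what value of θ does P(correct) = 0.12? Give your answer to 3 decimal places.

P(θ) = 1 / (1 + exp(−α(θ − β)))
logit = ln(0.1200/0.8800) = -1.9924
θ = β + logit/(α) = 1.51 + (-1.9924)/2.2000 = 0.6043

0.604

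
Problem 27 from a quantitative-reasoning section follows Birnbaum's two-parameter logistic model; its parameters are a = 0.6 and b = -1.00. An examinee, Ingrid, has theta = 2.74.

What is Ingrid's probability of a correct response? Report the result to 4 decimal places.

P(theta) = 1 / (1 + exp(−a(theta − b)))
Exponent: 0.6 × (2.74 − (-1.00)) = 2.2440
1/(1 + e^{-2.2440}) = 0.9041

0.9041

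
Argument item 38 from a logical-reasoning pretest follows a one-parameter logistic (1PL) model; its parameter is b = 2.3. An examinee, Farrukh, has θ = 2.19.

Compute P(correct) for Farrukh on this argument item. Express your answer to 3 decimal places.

0.473

P(θ) = 1 / (1 + exp(−(θ − b)))
Exponent: (2.19 − 2.3) = -0.1100
1/(1 + e^{0.1100}) = 0.4725
P = 0.4725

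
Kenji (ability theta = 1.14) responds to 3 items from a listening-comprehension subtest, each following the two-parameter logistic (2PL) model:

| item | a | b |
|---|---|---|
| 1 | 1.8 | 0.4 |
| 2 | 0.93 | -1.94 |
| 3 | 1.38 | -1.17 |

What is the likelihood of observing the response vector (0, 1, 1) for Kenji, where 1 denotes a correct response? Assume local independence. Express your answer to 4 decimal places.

P(theta) = 1 / (1 + exp(−a(theta − b)))
P_1 = 1/(1+e^{-1.3320}) = 0.7912
P_2 = 1/(1+e^{-2.8644}) = 0.9461
P_3 = 1/(1+e^{-3.1878}) = 0.9604
L = (1−P_1) × P_2 × P_3 = 0.2088 × 0.9461 × 0.9604 = 0.18974

0.1897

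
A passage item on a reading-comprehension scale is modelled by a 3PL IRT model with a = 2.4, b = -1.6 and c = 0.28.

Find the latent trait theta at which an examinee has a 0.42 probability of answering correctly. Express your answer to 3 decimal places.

P(theta) = c + (1 − c) · 1 / (1 + exp(−a(theta − b)))
Remove guessing floor: (0.42 − 0.28)/(1 − 0.28) = 0.1944
logit = ln(0.1944/0.8056) = -1.4214
theta = b + logit/(a) = -1.6 + (-1.4214)/2.4000 = -2.1922

-2.192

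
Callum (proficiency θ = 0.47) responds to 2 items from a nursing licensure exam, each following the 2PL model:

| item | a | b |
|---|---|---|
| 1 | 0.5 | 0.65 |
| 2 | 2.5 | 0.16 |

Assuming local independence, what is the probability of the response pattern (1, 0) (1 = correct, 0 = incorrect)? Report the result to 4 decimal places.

P(θ) = 1 / (1 + exp(−a(θ − b)))
P_1 = 1/(1+e^{0.0900}) = 0.4775
P_2 = 1/(1+e^{-0.7750}) = 0.6846
L = P_1 × (1−P_2) = 0.4775 × 0.3154 = 0.15061

0.1506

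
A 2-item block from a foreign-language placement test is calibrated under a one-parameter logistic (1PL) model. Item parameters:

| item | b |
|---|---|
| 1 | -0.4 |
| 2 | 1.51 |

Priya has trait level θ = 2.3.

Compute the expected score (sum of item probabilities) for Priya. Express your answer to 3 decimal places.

P(θ) = 1 / (1 + exp(−(θ − b)))
P_1 = 1/(1+e^{-2.7000}) = 0.9370
P_2 = 1/(1+e^{-0.7900}) = 0.6878
E[score] = 0.9370 + 0.6878 = 1.6249

1.625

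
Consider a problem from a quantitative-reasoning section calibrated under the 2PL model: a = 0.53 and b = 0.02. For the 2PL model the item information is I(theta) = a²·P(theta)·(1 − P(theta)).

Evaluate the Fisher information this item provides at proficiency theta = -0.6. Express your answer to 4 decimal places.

P = 1/(1+e^{0.3286}) = 0.4186
P(1−P) = 0.4186 × 0.5814 = 0.2434
I = a² × P(1−P) = 0.53² × 0.2434 = 0.06836

0.0684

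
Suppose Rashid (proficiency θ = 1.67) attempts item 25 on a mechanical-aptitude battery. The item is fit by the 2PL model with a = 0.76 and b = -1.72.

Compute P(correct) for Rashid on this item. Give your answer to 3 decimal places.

0.929

P(θ) = 1 / (1 + exp(−a(θ − b)))
Exponent: 0.76 × (1.67 − (-1.72)) = 2.5764
1/(1 + e^{-2.5764}) = 0.9293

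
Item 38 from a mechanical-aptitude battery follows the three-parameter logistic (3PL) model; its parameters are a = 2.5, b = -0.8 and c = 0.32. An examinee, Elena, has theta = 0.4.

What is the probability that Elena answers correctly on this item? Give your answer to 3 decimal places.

P(theta) = c + (1 − c) · 1 / (1 + exp(−a(theta − b)))
Exponent: 2.5 × (0.4 − (-0.8)) = 3.0000
1/(1 + e^{-3.0000}) = 0.9526
P = 0.32 + 0.68 × 0.9526 = 0.9678

0.968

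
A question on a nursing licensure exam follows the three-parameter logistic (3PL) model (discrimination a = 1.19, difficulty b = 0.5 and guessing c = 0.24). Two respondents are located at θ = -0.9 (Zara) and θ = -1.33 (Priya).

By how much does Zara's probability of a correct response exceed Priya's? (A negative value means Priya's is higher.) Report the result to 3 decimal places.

P(θ) = c + (1 − c) · 1 / (1 + exp(−a(θ − b)))
P(Zara) = 0.3608  [exponent -1.6660]
P(Priya) = 0.3173  [exponent -2.1777]
Difference = 0.3608 − 0.3173 = 0.0435

0.043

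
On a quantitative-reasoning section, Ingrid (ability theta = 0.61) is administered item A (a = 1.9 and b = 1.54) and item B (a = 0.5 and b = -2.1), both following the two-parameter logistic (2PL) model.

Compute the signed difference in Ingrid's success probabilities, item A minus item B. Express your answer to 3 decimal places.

P(theta) = 1 / (1 + exp(−a(theta − b)))
P_A = 0.1459
P_B = 0.7949
P_A − P_B = -0.6490

-0.649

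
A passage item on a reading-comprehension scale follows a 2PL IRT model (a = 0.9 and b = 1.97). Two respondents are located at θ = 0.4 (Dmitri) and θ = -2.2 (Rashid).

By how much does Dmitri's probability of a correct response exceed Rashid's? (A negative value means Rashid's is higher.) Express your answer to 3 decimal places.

0.173

P(θ) = 1 / (1 + exp(−a(θ − b)))
P(Dmitri) = 0.1958  [exponent -1.4130]
P(Rashid) = 0.0229  [exponent -3.7530]
Difference = 0.1958 − 0.0229 = 0.1729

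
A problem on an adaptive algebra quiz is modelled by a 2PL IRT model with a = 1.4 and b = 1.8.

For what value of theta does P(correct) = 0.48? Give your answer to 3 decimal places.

1.743

P(theta) = 1 / (1 + exp(−a(theta − b)))
logit = ln(0.4800/0.5200) = -0.0800
theta = b + logit/(a) = 1.8 + (-0.0800)/1.4000 = 1.7428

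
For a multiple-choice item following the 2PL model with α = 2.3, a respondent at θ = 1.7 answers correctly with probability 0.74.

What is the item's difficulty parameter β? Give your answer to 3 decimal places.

1.245

P(θ) = 1 / (1 + exp(−α(θ − β)))
logit(0.74) = ln(0.74/0.26) = 1.0460
β = θ − logit/(α) = 1.7 − 1.0460/2.3000 = 1.2452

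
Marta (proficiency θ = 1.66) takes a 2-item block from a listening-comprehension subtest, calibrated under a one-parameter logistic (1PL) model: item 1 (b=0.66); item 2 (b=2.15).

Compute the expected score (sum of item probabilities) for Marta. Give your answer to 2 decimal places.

1.11

P(θ) = 1 / (1 + exp(−(θ − b)))
P_1 = 1/(1+e^{-1.0000}) = 0.7311
P_2 = 1/(1+e^{0.4900}) = 0.3799
E[score] = 0.7311 + 0.3799 = 1.1110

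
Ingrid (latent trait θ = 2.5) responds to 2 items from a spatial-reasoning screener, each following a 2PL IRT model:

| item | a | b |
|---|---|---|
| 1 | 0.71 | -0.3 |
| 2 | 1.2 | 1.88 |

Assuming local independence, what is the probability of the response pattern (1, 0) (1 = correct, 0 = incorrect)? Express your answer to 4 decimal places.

0.2833

P(θ) = 1 / (1 + exp(−a(θ − b)))
P_1 = 1/(1+e^{-1.9880}) = 0.8795
P_2 = 1/(1+e^{-0.7440}) = 0.6779
L = P_1 × (1−P_2) = 0.8795 × 0.3221 = 0.28332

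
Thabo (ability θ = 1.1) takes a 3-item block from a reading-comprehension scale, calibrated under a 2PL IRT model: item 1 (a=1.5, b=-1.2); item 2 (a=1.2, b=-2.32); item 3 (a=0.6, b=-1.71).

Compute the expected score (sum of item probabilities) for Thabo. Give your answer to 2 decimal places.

2.80

P(θ) = 1 / (1 + exp(−a(θ − b)))
P_1 = 1/(1+e^{-3.4500}) = 0.9692
P_2 = 1/(1+e^{-4.1040}) = 0.9838
P_3 = 1/(1+e^{-1.6860}) = 0.8437
E[score] = 0.9692 + 0.9838 + 0.8437 = 2.7967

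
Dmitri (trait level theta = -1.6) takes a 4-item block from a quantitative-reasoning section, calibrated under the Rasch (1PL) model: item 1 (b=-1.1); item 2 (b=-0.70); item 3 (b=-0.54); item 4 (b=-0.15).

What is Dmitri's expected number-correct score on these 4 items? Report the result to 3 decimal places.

P(theta) = 1 / (1 + exp(−(theta − b)))
P_1 = 1/(1+e^{0.5000}) = 0.3775
P_2 = 1/(1+e^{0.9000}) = 0.2891
P_3 = 1/(1+e^{1.0600}) = 0.2573
P_4 = 1/(1+e^{1.4500}) = 0.1900
E[score] = 0.3775 + 0.2891 + 0.2573 + 0.1900 = 1.1139

1.114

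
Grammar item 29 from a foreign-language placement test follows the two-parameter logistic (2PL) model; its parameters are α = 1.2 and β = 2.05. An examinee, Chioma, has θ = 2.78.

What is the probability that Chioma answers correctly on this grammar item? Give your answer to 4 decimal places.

P(θ) = 1 / (1 + exp(−α(θ − β)))
Exponent: 1.2 × (2.78 − 2.05) = 0.8760
1/(1 + e^{-0.8760}) = 0.7060

0.7060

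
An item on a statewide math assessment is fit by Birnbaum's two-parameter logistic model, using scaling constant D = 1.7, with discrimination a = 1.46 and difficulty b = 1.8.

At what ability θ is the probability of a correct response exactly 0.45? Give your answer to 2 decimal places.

1.72

P(θ) = 1 / (1 + exp(−D·a(θ − b)))
logit = ln(0.4500/0.5500) = -0.2007
θ = b + logit/(1.7·a) = 1.8 + (-0.2007)/2.4820 = 1.7191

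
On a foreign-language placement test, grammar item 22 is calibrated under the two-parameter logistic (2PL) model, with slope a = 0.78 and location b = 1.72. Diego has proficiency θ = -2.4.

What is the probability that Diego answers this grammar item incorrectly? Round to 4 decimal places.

0.9613

P(θ) = 1 / (1 + exp(−a(θ − b)))
Exponent: 0.78 × (-2.4 − 1.72) = -3.2136
1/(1 + e^{3.2136}) = 0.0387
P(incorrect) = 1 − 0.0387 = 0.9613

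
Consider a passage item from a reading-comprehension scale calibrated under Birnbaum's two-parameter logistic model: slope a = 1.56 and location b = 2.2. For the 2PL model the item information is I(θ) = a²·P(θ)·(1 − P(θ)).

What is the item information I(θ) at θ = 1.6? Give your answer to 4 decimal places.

0.4924

P = 1/(1+e^{0.9360}) = 0.2817
P(1−P) = 0.2817 × 0.7183 = 0.2023
I = a² × P(1−P) = 1.56² × 0.2023 = 0.49244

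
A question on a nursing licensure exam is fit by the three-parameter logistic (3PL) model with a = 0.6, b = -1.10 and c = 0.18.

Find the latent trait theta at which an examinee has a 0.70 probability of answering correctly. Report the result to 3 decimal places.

-0.183

P(theta) = c + (1 − c) · 1 / (1 + exp(−a(theta − b)))
Remove guessing floor: (0.70 − 0.18)/(1 − 0.18) = 0.6341
logit = ln(0.6341/0.3659) = 0.5500
theta = b + logit/(a) = -1.10 + 0.5500/0.6000 = -0.1833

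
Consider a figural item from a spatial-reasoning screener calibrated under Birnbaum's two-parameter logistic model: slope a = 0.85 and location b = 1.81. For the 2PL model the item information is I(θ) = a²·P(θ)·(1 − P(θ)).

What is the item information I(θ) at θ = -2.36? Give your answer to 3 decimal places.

P = 1/(1+e^{3.5445}) = 0.0281
P(1−P) = 0.0281 × 0.9719 = 0.0273
I = a² × P(1−P) = 0.85² × 0.0273 = 0.01971

0.020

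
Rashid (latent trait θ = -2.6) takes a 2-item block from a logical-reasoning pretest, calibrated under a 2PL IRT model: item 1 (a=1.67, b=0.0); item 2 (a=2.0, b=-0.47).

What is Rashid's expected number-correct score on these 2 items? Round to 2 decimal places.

P(θ) = 1 / (1 + exp(−a(θ − b)))
P_1 = 1/(1+e^{4.3420}) = 0.0128
P_2 = 1/(1+e^{4.2600}) = 0.0139
E[score] = 0.0128 + 0.0139 = 0.0268

0.03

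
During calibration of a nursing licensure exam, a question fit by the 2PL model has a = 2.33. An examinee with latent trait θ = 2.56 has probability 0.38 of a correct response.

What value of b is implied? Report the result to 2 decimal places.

P(θ) = 1 / (1 + exp(−a(θ − b)))
logit(0.38) = ln(0.38/0.62) = -0.4895
b = θ − logit/(a) = 2.56 − (-0.4895)/2.3300 = 2.7701

2.77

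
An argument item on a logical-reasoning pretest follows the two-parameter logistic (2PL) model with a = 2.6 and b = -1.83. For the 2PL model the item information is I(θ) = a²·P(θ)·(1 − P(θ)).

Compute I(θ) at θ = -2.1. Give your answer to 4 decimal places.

1.4978

P = 1/(1+e^{0.7020}) = 0.3314
P(1−P) = 0.3314 × 0.6686 = 0.2216
I = a² × P(1−P) = 2.6² × 0.2216 = 1.49777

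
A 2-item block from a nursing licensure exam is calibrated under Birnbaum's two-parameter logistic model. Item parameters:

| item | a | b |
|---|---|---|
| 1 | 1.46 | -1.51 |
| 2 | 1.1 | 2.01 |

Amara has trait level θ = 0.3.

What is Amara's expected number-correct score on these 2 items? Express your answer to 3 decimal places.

1.066

P(θ) = 1 / (1 + exp(−a(θ − b)))
P_1 = 1/(1+e^{-2.6426}) = 0.9336
P_2 = 1/(1+e^{1.8810}) = 0.1323
E[score] = 0.9336 + 0.1323 = 1.0658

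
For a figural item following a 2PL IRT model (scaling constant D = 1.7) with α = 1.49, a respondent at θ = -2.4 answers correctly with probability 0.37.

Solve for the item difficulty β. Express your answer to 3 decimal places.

-2.190

P(θ) = 1 / (1 + exp(−D·α(θ − β)))
logit(0.37) = ln(0.37/0.63) = -0.5322
β = θ − logit/(1.7·α) = -2.4 − (-0.5322)/2.5330 = -2.1899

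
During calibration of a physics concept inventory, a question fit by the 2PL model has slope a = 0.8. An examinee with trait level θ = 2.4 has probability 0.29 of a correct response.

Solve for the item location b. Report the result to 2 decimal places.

3.52

P(θ) = 1 / (1 + exp(−a(θ − b)))
logit(0.29) = ln(0.29/0.71) = -0.8954
b = θ − logit/(a) = 2.4 − (-0.8954)/0.8000 = 3.5192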